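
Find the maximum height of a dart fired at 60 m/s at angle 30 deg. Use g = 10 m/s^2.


Given: v0 = 60 m/s, theta = 30 deg, g = 10 m/s^2
sin^2(30) = 1/4
Using H = v0^2 * sin^2(theta) / (2*g)
H = 60^2 * 1/4 / (2*10)
H = 3600 * 1/4 / 20
H = 900 / 20
H = 45 m

45 m


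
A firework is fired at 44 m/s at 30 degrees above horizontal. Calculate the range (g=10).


Given: v0 = 44 m/s, theta = 30 deg, g = 10 m/s^2
sin(2*30) = sin(60) = sqrt(3)/2
Using R = v0^2 * sin(2*theta) / g
R = 44^2 * (sqrt(3)/2) / 10
R = 1936 * sqrt(3) / 20
R = 484/5*sqrt(3) m

484/5*sqrt(3) m


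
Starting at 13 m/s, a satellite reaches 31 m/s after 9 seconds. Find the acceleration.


Given: initial velocity v0 = 13 m/s, final velocity v = 31 m/s, time t = 9 s
Using a = (v - v0) / t
a = (31 - 13) / 9
a = 18 / 9
a = 2 m/s^2

2 m/s^2


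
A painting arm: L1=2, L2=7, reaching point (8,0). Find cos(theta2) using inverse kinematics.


Given: L1 = 2, L2 = 7, target (x, y) = (8, 0)
Using cos(theta2) = (x^2 + y^2 - L1^2 - L2^2) / (2*L1*L2)
x^2 + y^2 = 8^2 + 0 = 64
L1^2 + L2^2 = 4 + 49 = 53
Numerator = 64 - 53 = 11
Denominator = 2*2*7 = 28
cos(theta2) = 11/28 = 11/28

11/28


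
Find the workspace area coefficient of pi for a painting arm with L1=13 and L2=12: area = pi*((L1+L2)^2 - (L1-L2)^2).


Given: L1 = 13, L2 = 12
(L1+L2)^2 = (25)^2 = 625
(L1-L2)^2 = (1)^2 = 1
Difference = 625 - 1 = 624
This equals 4*L1*L2 = 4*13*12 = 624
Workspace area = 624*pi

624


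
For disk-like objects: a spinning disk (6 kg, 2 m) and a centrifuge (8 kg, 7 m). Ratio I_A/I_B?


Given: M1=6 kg, R1=2 m, M2=8 kg, R2=7 m
For a disk: I = (1/2)*M*R^2, so I_A/I_B = (M1*R1^2)/(M2*R2^2)
M1*R1^2 = 6*4 = 24
M2*R2^2 = 8*49 = 392
I_A/I_B = 24/392 = 3/49

3/49


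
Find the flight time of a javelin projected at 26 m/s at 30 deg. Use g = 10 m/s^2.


Given: v0 = 26 m/s, theta = 30 deg, g = 10 m/s^2
sin(30) = 1/2
Using T = 2*v0*sin(theta) / g
T = 2*26*1/2 / 10
T = 26 / 10
T = 13/5 s

13/5 s


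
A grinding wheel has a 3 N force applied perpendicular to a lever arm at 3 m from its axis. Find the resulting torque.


Given: F = 3 N, r = 3 m, angle = 90 deg (perpendicular)
Using tau = F * r * sin(90)
sin(90) = 1
tau = 3 * 3 * 1
tau = 9 Nm

9 Nm


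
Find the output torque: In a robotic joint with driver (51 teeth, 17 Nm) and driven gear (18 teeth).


Given: N1 = 51, N2 = 18, T1 = 17 Nm
Using T2/T1 = N2/N1
T2 = T1 * N2 / N1
T2 = 17 * 18 / 51
T2 = 306 / 51
T2 = 6 Nm

6 Nm


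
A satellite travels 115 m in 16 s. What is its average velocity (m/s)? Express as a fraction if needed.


Given: distance d = 115 m, time t = 16 s
Using v = d / t
v = 115 / 16
v = 115/16 m/s

115/16 m/s


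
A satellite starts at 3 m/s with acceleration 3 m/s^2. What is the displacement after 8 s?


Given: v0 = 3 m/s, a = 3 m/s^2, t = 8 s
Using s = v0*t + (1/2)*a*t^2
s = 3*8 + (1/2)*3*8^2
s = 24 + (1/2)*192
s = 24 + 96
s = 120

120 m


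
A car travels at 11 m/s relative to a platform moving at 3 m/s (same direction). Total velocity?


Given: object velocity = 11 m/s, platform velocity = 3 m/s (same direction)
Using classical velocity addition: v_total = v_object + v_platform
v_total = 11 + 3
v_total = 14 m/s

14 m/s


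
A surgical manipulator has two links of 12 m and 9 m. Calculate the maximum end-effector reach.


Given: L1 = 12 m, L2 = 9 m
For a 2-link planar arm, max reach = L1 + L2 (fully extended)
Max reach = 12 + 9
Max reach = 21 m

21 m


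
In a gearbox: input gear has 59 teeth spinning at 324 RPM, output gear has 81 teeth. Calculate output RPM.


Given: N1 = 59 teeth, w1 = 324 RPM, N2 = 81 teeth
Using N1*w1 = N2*w2
w2 = N1*w1 / N2
w2 = 59*324 / 81
w2 = 19116 / 81
w2 = 236 RPM

236 RPM


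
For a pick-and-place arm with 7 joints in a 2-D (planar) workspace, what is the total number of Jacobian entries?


Given: task space dimension = 2, joints = 7
Jacobian is a 2 x 7 matrix
Total entries = rows * columns
Total = 2 * 7
Total = 14

14


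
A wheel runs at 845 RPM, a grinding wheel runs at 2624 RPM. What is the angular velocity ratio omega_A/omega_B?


Given: RPM_A = 845, RPM_B = 2624
omega = 2*pi*RPM/60, so omega_A/omega_B = RPM_A / RPM_B
omega_A/omega_B = 845 / 2624
omega_A/omega_B = 845/2624

845/2624


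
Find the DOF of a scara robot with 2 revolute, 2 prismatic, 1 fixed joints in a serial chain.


Given: serial robot with 2 revolute, 2 prismatic, 1 fixed joints
DOF contribution per joint type: revolute=1, prismatic=1, spherical=3, fixed=0
DOF = 2*1 + 2*1 + 1*0
DOF = 4

4


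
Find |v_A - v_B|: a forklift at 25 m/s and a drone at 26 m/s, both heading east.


Given: v_A = 25 m/s east, v_B = 26 m/s east
Both move in the same direction; relative speed = |v_A - v_B|
|25 - 26| = |-1|
= 1 m/s

1 m/s


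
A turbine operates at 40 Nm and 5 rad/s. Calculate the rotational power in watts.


Given: tau = 40 Nm, omega = 5 rad/s
Using P = tau * omega
P = 40 * 5
P = 200 W

200 W


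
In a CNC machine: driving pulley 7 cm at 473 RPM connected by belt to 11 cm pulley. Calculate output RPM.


Given: D1 = 7 cm, w1 = 473 RPM, D2 = 11 cm
Using D1*w1 = D2*w2
w2 = D1*w1 / D2
w2 = 7*473 / 11
w2 = 3311 / 11
w2 = 301 RPM

301 RPM


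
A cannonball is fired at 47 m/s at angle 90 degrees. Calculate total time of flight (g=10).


Given: v0 = 47 m/s, theta = 90 deg, g = 10 m/s^2
sin(90) = 1
Using T = 2*v0*sin(theta) / g
T = 2*47*1 / 10
T = 94 / 10
T = 47/5 s

47/5 s


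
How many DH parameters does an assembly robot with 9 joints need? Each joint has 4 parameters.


Given: 9 joints, 4 DH parameters per joint (d, theta, a, alpha)
Total DH parameters = number_of_joints * 4
Total = 9 * 4
Total = 36

36


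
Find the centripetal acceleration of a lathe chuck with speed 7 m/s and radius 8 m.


Given: v = 7 m/s, r = 8 m
Using a_c = v^2 / r
a_c = 7^2 / 8
a_c = 49 / 8
a_c = 49/8 m/s^2

49/8 m/s^2


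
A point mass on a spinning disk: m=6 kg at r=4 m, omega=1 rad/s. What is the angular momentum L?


Given: m = 6 kg, r = 4 m, omega = 1 rad/s
For a point mass: I = m*r^2
I = 6*4^2 = 6*16 = 96
L = I*omega = 96*1
L = 96 kg*m^2/s

96 kg*m^2/s


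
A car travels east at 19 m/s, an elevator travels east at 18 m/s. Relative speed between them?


Given: v_A = 19 m/s east, v_B = 18 m/s east
Both move in the same direction; relative speed = |v_A - v_B|
|19 - 18| = |1|
= 1 m/s

1 m/s


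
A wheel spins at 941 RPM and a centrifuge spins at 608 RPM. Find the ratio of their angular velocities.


Given: RPM_A = 941, RPM_B = 608
omega = 2*pi*RPM/60, so omega_A/omega_B = RPM_A / RPM_B
omega_A/omega_B = 941 / 608
omega_A/omega_B = 941/608

941/608


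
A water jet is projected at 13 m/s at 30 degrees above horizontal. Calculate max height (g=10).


Given: v0 = 13 m/s, theta = 30 deg, g = 10 m/s^2
sin^2(30) = 1/4
Using H = v0^2 * sin^2(theta) / (2*g)
H = 13^2 * 1/4 / (2*10)
H = 169 * 1/4 / 20
H = 169/4 / 20
H = 169/80 m

169/80 m


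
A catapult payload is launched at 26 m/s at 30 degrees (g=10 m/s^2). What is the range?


Given: v0 = 26 m/s, theta = 30 deg, g = 10 m/s^2
sin(2*30) = sin(60) = sqrt(3)/2
Using R = v0^2 * sin(2*theta) / g
R = 26^2 * (sqrt(3)/2) / 10
R = 676 * sqrt(3) / 20
R = 169/5*sqrt(3) m

169/5*sqrt(3) m


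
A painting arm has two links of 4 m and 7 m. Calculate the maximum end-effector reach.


Given: L1 = 4 m, L2 = 7 m
For a 2-link planar arm, max reach = L1 + L2 (fully extended)
Max reach = 4 + 7
Max reach = 11 m

11 m


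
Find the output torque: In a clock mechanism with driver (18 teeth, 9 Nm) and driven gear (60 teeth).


Given: N1 = 18, N2 = 60, T1 = 9 Nm
Using T2/T1 = N2/N1
T2 = T1 * N2 / N1
T2 = 9 * 60 / 18
T2 = 540 / 18
T2 = 30 Nm

30 Nm


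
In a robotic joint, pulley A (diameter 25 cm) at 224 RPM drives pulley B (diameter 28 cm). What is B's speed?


Given: D1 = 25 cm, w1 = 224 RPM, D2 = 28 cm
Using D1*w1 = D2*w2
w2 = D1*w1 / D2
w2 = 25*224 / 28
w2 = 5600 / 28
w2 = 200 RPM

200 RPM


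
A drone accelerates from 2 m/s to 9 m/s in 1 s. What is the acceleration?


Given: initial velocity v0 = 2 m/s, final velocity v = 9 m/s, time t = 1 s
Using a = (v - v0) / t
a = (9 - 2) / 1
a = 7 / 1
a = 7 m/s^2

7 m/s^2


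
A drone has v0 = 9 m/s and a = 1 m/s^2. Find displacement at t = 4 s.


Given: v0 = 9 m/s, a = 1 m/s^2, t = 4 s
Using s = v0*t + (1/2)*a*t^2
s = 9*4 + (1/2)*1*4^2
s = 36 + (1/2)*16
s = 36 + 8
s = 44

44 m


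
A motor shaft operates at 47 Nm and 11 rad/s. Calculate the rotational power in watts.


Given: tau = 47 Nm, omega = 11 rad/s
Using P = tau * omega
P = 47 * 11
P = 517 W

517 W


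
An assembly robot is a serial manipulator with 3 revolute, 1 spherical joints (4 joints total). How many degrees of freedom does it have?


Given: serial robot with 3 revolute, 1 spherical joints
DOF contribution per joint type: revolute=1, prismatic=1, spherical=3, fixed=0
DOF = 3*1 + 1*3
DOF = 6

6


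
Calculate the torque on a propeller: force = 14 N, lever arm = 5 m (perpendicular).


Given: F = 14 N, r = 5 m, angle = 90 deg (perpendicular)
Using tau = F * r * sin(90)
sin(90) = 1
tau = 14 * 5 * 1
tau = 70 Nm

70 Nm


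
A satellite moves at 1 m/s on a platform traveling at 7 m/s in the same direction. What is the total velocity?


Given: object velocity = 1 m/s, platform velocity = 7 m/s (same direction)
Using classical velocity addition: v_total = v_object + v_platform
v_total = 1 + 7
v_total = 8 m/s

8 m/s


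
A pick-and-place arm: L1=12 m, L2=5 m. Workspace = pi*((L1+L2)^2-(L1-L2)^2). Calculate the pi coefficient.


Given: L1 = 12, L2 = 5
(L1+L2)^2 = (17)^2 = 289
(L1-L2)^2 = (7)^2 = 49
Difference = 289 - 49 = 240
This equals 4*L1*L2 = 4*12*5 = 240
Workspace area = 240*pi

240


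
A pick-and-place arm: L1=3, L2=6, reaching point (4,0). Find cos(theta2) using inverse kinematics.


Given: L1 = 3, L2 = 6, target (x, y) = (4, 0)
Using cos(theta2) = (x^2 + y^2 - L1^2 - L2^2) / (2*L1*L2)
x^2 + y^2 = 4^2 + 0 = 16
L1^2 + L2^2 = 9 + 36 = 45
Numerator = 16 - 45 = -29
Denominator = 2*3*6 = 36
cos(theta2) = -29/36 = -29/36

-29/36


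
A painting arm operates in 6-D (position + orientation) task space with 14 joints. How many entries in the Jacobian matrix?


Given: task space dimension = 6, joints = 14
Jacobian is a 6 x 14 matrix
Total entries = rows * columns
Total = 6 * 14
Total = 84

84


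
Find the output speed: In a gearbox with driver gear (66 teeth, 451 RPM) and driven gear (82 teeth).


Given: N1 = 66 teeth, w1 = 451 RPM, N2 = 82 teeth
Using N1*w1 = N2*w2
w2 = N1*w1 / N2
w2 = 66*451 / 82
w2 = 29766 / 82
w2 = 363 RPM

363 RPM


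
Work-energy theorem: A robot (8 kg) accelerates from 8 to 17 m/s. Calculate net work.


Given: m = 8 kg, v0 = 8 m/s, v = 17 m/s
Using W = (1/2)*m*(v^2 - v0^2)
v^2 = 17^2 = 289
v0^2 = 8^2 = 64
v^2 - v0^2 = 289 - 64 = 225
W = (1/2)*8*225 = 900 J

900 J


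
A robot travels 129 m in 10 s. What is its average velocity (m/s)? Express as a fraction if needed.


Given: distance d = 129 m, time t = 10 s
Using v = d / t
v = 129 / 10
v = 129/10 m/s

129/10 m/s


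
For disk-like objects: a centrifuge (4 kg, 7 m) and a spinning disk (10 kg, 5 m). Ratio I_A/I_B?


Given: M1=4 kg, R1=7 m, M2=10 kg, R2=5 m
For a disk: I = (1/2)*M*R^2, so I_A/I_B = (M1*R1^2)/(M2*R2^2)
M1*R1^2 = 4*49 = 196
M2*R2^2 = 10*25 = 250
I_A/I_B = 196/250 = 98/125

98/125


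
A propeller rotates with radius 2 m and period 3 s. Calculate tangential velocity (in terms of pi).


Given: radius r = 2 m, period T = 3 s
Using v = 2*pi*r / T
v = 2*pi*2 / 3
v = 4*pi / 3
v = 4/3*pi m/s

4/3*pi m/s


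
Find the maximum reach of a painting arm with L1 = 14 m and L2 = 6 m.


Given: L1 = 14 m, L2 = 6 m
For a 2-link planar arm, max reach = L1 + L2 (fully extended)
Max reach = 14 + 6
Max reach = 20 m

20 m


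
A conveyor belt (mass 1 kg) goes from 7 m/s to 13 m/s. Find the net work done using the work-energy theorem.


Given: m = 1 kg, v0 = 7 m/s, v = 13 m/s
Using W = (1/2)*m*(v^2 - v0^2)
v^2 = 13^2 = 169
v0^2 = 7^2 = 49
v^2 - v0^2 = 169 - 49 = 120
W = (1/2)*1*120 = 60 J

60 J


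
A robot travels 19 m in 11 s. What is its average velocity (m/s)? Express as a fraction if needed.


Given: distance d = 19 m, time t = 11 s
Using v = d / t
v = 19 / 11
v = 19/11 m/s

19/11 m/s


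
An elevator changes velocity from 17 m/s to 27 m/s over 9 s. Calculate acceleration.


Given: initial velocity v0 = 17 m/s, final velocity v = 27 m/s, time t = 9 s
Using a = (v - v0) / t
a = (27 - 17) / 9
a = 10 / 9
a = 10/9 m/s^2

10/9 m/s^2


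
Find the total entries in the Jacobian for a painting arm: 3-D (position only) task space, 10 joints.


Given: task space dimension = 3, joints = 10
Jacobian is a 3 x 10 matrix
Total entries = rows * columns
Total = 3 * 10
Total = 30

30


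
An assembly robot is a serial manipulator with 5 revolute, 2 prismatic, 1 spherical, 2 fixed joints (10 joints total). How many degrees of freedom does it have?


Given: serial robot with 5 revolute, 2 prismatic, 1 spherical, 2 fixed joints
DOF contribution per joint type: revolute=1, prismatic=1, spherical=3, fixed=0
DOF = 5*1 + 2*1 + 1*3 + 2*0
DOF = 10

10


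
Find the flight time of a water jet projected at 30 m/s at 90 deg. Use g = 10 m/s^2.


Given: v0 = 30 m/s, theta = 90 deg, g = 10 m/s^2
sin(90) = 1
Using T = 2*v0*sin(theta) / g
T = 2*30*1 / 10
T = 60 / 10
T = 6 s

6 s


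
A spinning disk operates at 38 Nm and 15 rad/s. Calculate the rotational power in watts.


Given: tau = 38 Nm, omega = 15 rad/s
Using P = tau * omega
P = 38 * 15
P = 570 W

570 W


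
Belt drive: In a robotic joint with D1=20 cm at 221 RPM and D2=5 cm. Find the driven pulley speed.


Given: D1 = 20 cm, w1 = 221 RPM, D2 = 5 cm
Using D1*w1 = D2*w2
w2 = D1*w1 / D2
w2 = 20*221 / 5
w2 = 4420 / 5
w2 = 884 RPM

884 RPM


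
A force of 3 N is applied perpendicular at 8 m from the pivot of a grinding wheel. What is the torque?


Given: F = 3 N, r = 8 m, angle = 90 deg (perpendicular)
Using tau = F * r * sin(90)
sin(90) = 1
tau = 3 * 8 * 1
tau = 24 Nm

24 Nm


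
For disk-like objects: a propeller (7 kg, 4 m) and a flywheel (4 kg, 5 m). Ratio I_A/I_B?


Given: M1=7 kg, R1=4 m, M2=4 kg, R2=5 m
For a disk: I = (1/2)*M*R^2, so I_A/I_B = (M1*R1^2)/(M2*R2^2)
M1*R1^2 = 7*16 = 112
M2*R2^2 = 4*25 = 100
I_A/I_B = 112/100 = 28/25

28/25


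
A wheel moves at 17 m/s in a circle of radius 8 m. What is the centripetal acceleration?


Given: v = 17 m/s, r = 8 m
Using a_c = v^2 / r
a_c = 17^2 / 8
a_c = 289 / 8
a_c = 289/8 m/s^2

289/8 m/s^2


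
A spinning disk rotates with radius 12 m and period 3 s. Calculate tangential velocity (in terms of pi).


Given: radius r = 12 m, period T = 3 s
Using v = 2*pi*r / T
v = 2*pi*12 / 3
v = 24*pi / 3
v = 8*pi m/s

8*pi m/s


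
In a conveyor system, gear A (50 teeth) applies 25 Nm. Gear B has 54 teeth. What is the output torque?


Given: N1 = 50, N2 = 54, T1 = 25 Nm
Using T2/T1 = N2/N1
T2 = T1 * N2 / N1
T2 = 25 * 54 / 50
T2 = 1350 / 50
T2 = 27 Nm

27 Nm


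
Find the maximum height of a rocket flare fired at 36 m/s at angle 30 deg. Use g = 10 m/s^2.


Given: v0 = 36 m/s, theta = 30 deg, g = 10 m/s^2
sin^2(30) = 1/4
Using H = v0^2 * sin^2(theta) / (2*g)
H = 36^2 * 1/4 / (2*10)
H = 1296 * 1/4 / 20
H = 324 / 20
H = 81/5 m

81/5 m


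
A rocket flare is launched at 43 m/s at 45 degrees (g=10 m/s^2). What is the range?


Given: v0 = 43 m/s, theta = 45 deg, g = 10 m/s^2
sin(2*45) = sin(90) = 1
Using R = v0^2 * sin(2*theta) / g
R = 43^2 * 1 / 10
R = 1849 / 10
R = 1849/10 m

1849/10 m


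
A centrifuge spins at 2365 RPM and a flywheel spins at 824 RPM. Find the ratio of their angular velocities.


Given: RPM_A = 2365, RPM_B = 824
omega = 2*pi*RPM/60, so omega_A/omega_B = RPM_A / RPM_B
omega_A/omega_B = 2365 / 824
omega_A/omega_B = 2365/824

2365/824


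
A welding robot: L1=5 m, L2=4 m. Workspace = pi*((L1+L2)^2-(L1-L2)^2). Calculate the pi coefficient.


Given: L1 = 5, L2 = 4
(L1+L2)^2 = (9)^2 = 81
(L1-L2)^2 = (1)^2 = 1
Difference = 81 - 1 = 80
This equals 4*L1*L2 = 4*5*4 = 80
Workspace area = 80*pi

80


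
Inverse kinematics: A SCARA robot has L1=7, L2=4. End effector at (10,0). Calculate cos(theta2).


Given: L1 = 7, L2 = 4, target (x, y) = (10, 0)
Using cos(theta2) = (x^2 + y^2 - L1^2 - L2^2) / (2*L1*L2)
x^2 + y^2 = 10^2 + 0 = 100
L1^2 + L2^2 = 49 + 16 = 65
Numerator = 100 - 65 = 35
Denominator = 2*7*4 = 56
cos(theta2) = 35/56 = 5/8

5/8


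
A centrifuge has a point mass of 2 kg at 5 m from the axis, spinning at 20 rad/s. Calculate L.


Given: m = 2 kg, r = 5 m, omega = 20 rad/s
For a point mass: I = m*r^2
I = 2*5^2 = 2*25 = 50
L = I*omega = 50*20
L = 1000 kg*m^2/s

1000 kg*m^2/s


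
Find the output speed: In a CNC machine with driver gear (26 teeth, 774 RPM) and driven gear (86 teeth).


Given: N1 = 26 teeth, w1 = 774 RPM, N2 = 86 teeth
Using N1*w1 = N2*w2
w2 = N1*w1 / N2
w2 = 26*774 / 86
w2 = 20124 / 86
w2 = 234 RPM

234 RPM


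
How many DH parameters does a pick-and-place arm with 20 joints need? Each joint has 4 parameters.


Given: 20 joints, 4 DH parameters per joint (d, theta, a, alpha)
Total DH parameters = number_of_joints * 4
Total = 20 * 4
Total = 80

80


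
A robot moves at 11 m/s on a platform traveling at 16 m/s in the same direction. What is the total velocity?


Given: object velocity = 11 m/s, platform velocity = 16 m/s (same direction)
Using classical velocity addition: v_total = v_object + v_platform
v_total = 11 + 16
v_total = 27 m/s

27 m/s


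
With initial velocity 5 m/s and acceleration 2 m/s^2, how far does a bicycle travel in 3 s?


Given: v0 = 5 m/s, a = 2 m/s^2, t = 3 s
Using s = v0*t + (1/2)*a*t^2
s = 5*3 + (1/2)*2*3^2
s = 15 + (1/2)*18
s = 15 + 9
s = 24

24 m


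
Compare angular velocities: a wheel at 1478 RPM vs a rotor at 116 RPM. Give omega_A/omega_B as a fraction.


Given: RPM_A = 1478, RPM_B = 116
omega = 2*pi*RPM/60, so omega_A/omega_B = RPM_A / RPM_B
omega_A/omega_B = 1478 / 116
omega_A/omega_B = 739/58

739/58


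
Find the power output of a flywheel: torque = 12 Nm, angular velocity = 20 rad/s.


Given: tau = 12 Nm, omega = 20 rad/s
Using P = tau * omega
P = 12 * 20
P = 240 W

240 W


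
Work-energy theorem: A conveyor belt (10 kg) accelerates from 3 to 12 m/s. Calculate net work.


Given: m = 10 kg, v0 = 3 m/s, v = 12 m/s
Using W = (1/2)*m*(v^2 - v0^2)
v^2 = 12^2 = 144
v0^2 = 3^2 = 9
v^2 - v0^2 = 144 - 9 = 135
W = (1/2)*10*135 = 675 J

675 J


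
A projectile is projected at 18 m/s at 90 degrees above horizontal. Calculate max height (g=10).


Given: v0 = 18 m/s, theta = 90 deg, g = 10 m/s^2
sin^2(90) = 1
Using H = v0^2 * sin^2(theta) / (2*g)
H = 18^2 * 1 / (2*10)
H = 324 * 1 / 20
H = 324 / 20
H = 81/5 m

81/5 m


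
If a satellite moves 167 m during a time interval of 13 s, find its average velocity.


Given: distance d = 167 m, time t = 13 s
Using v = d / t
v = 167 / 13
v = 167/13 m/s

167/13 m/s


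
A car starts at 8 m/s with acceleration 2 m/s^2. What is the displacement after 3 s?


Given: v0 = 8 m/s, a = 2 m/s^2, t = 3 s
Using s = v0*t + (1/2)*a*t^2
s = 8*3 + (1/2)*2*3^2
s = 24 + (1/2)*18
s = 24 + 9
s = 33

33 m


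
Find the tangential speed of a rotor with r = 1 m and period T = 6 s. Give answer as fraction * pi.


Given: radius r = 1 m, period T = 6 s
Using v = 2*pi*r / T
v = 2*pi*1 / 6
v = 2*pi / 6
v = 1/3*pi m/s

1/3*pi m/s


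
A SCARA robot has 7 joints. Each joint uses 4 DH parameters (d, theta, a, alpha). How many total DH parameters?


Given: 7 joints, 4 DH parameters per joint (d, theta, a, alpha)
Total DH parameters = number_of_joints * 4
Total = 7 * 4
Total = 28

28


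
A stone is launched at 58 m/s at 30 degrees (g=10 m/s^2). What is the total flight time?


Given: v0 = 58 m/s, theta = 30 deg, g = 10 m/s^2
sin(30) = 1/2
Using T = 2*v0*sin(theta) / g
T = 2*58*1/2 / 10
T = 58 / 10
T = 29/5 s

29/5 s


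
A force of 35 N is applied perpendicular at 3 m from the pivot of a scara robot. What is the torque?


Given: F = 35 N, r = 3 m, angle = 90 deg (perpendicular)
Using tau = F * r * sin(90)
sin(90) = 1
tau = 35 * 3 * 1
tau = 105 Nm

105 Nm


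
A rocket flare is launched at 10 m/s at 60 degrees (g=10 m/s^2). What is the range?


Given: v0 = 10 m/s, theta = 60 deg, g = 10 m/s^2
sin(2*60) = sin(120) = sqrt(3)/2
Using R = v0^2 * sin(2*theta) / g
R = 10^2 * (sqrt(3)/2) / 10
R = 100 * sqrt(3) / 20
R = 5*sqrt(3) m

5*sqrt(3) m


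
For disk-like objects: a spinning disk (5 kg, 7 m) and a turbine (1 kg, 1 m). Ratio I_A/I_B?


Given: M1=5 kg, R1=7 m, M2=1 kg, R2=1 m
For a disk: I = (1/2)*M*R^2, so I_A/I_B = (M1*R1^2)/(M2*R2^2)
M1*R1^2 = 5*49 = 245
M2*R2^2 = 1*1 = 1
I_A/I_B = 245/1 = 245

245


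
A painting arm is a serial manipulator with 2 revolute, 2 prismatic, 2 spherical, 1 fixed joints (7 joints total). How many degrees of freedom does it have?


Given: serial robot with 2 revolute, 2 prismatic, 2 spherical, 1 fixed joints
DOF contribution per joint type: revolute=1, prismatic=1, spherical=3, fixed=0
DOF = 2*1 + 2*1 + 2*3 + 1*0
DOF = 10

10


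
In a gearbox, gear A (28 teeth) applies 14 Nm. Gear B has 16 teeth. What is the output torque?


Given: N1 = 28, N2 = 16, T1 = 14 Nm
Using T2/T1 = N2/N1
T2 = T1 * N2 / N1
T2 = 14 * 16 / 28
T2 = 224 / 28
T2 = 8 Nm

8 Nm


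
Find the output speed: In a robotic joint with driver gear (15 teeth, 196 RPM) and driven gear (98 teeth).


Given: N1 = 15 teeth, w1 = 196 RPM, N2 = 98 teeth
Using N1*w1 = N2*w2
w2 = N1*w1 / N2
w2 = 15*196 / 98
w2 = 2940 / 98
w2 = 30 RPM

30 RPM


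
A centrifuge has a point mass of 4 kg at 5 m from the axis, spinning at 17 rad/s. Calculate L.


Given: m = 4 kg, r = 5 m, omega = 17 rad/s
For a point mass: I = m*r^2
I = 4*5^2 = 4*25 = 100
L = I*omega = 100*17
L = 1700 kg*m^2/s

1700 kg*m^2/s


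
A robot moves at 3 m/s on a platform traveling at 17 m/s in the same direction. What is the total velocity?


Given: object velocity = 3 m/s, platform velocity = 17 m/s (same direction)
Using classical velocity addition: v_total = v_object + v_platform
v_total = 3 + 17
v_total = 20 m/s

20 m/s


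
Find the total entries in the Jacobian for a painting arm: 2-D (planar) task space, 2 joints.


Given: task space dimension = 2, joints = 2
Jacobian is a 2 x 2 matrix
Total entries = rows * columns
Total = 2 * 2
Total = 4

4


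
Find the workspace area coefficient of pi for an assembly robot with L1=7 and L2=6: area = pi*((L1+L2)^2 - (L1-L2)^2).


Given: L1 = 7, L2 = 6
(L1+L2)^2 = (13)^2 = 169
(L1-L2)^2 = (1)^2 = 1
Difference = 169 - 1 = 168
This equals 4*L1*L2 = 4*7*6 = 168
Workspace area = 168*pi

168


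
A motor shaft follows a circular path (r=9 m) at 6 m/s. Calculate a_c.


Given: v = 6 m/s, r = 9 m
Using a_c = v^2 / r
a_c = 6^2 / 9
a_c = 36 / 9
a_c = 4 m/s^2

4 m/s^2


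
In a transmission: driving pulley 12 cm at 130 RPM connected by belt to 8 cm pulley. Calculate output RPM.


Given: D1 = 12 cm, w1 = 130 RPM, D2 = 8 cm
Using D1*w1 = D2*w2
w2 = D1*w1 / D2
w2 = 12*130 / 8
w2 = 1560 / 8
w2 = 195 RPM

195 RPM


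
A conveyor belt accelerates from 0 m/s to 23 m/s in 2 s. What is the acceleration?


Given: initial velocity v0 = 0 m/s, final velocity v = 23 m/s, time t = 2 s
Using a = (v - v0) / t
a = (23 - 0) / 2
a = 23 / 2
a = 23/2 m/s^2

23/2 m/s^2


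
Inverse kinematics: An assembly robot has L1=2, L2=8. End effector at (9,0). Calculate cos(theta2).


Given: L1 = 2, L2 = 8, target (x, y) = (9, 0)
Using cos(theta2) = (x^2 + y^2 - L1^2 - L2^2) / (2*L1*L2)
x^2 + y^2 = 9^2 + 0 = 81
L1^2 + L2^2 = 4 + 64 = 68
Numerator = 81 - 68 = 13
Denominator = 2*2*8 = 32
cos(theta2) = 13/32 = 13/32

13/32


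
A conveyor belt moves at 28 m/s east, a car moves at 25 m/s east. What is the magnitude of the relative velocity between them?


Given: v_A = 28 m/s east, v_B = 25 m/s east
Both move in the same direction; relative speed = |v_A - v_B|
|28 - 25| = |3|
= 3 m/s

3 m/s


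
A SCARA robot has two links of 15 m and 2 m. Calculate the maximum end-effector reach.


Given: L1 = 15 m, L2 = 2 m
For a 2-link planar arm, max reach = L1 + L2 (fully extended)
Max reach = 15 + 2
Max reach = 17 m

17 m


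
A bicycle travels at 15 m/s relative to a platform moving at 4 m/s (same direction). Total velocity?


Given: object velocity = 15 m/s, platform velocity = 4 m/s (same direction)
Using classical velocity addition: v_total = v_object + v_platform
v_total = 15 + 4
v_total = 19 m/s

19 m/s


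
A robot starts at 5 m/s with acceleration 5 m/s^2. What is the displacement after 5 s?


Given: v0 = 5 m/s, a = 5 m/s^2, t = 5 s
Using s = v0*t + (1/2)*a*t^2
s = 5*5 + (1/2)*5*5^2
s = 25 + (1/2)*125
s = 25 + 125/2
s = 175/2

175/2 m


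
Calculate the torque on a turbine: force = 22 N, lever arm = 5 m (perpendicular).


Given: F = 22 N, r = 5 m, angle = 90 deg (perpendicular)
Using tau = F * r * sin(90)
sin(90) = 1
tau = 22 * 5 * 1
tau = 110 Nm

110 Nm


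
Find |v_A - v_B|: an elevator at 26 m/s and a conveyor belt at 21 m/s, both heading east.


Given: v_A = 26 m/s east, v_B = 21 m/s east
Both move in the same direction; relative speed = |v_A - v_B|
|26 - 21| = |5|
= 5 m/s

5 m/s


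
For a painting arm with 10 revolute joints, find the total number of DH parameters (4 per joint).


Given: 10 joints, 4 DH parameters per joint (d, theta, a, alpha)
Total DH parameters = number_of_joints * 4
Total = 10 * 4
Total = 40

40


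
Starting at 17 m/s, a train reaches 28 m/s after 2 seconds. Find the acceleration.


Given: initial velocity v0 = 17 m/s, final velocity v = 28 m/s, time t = 2 s
Using a = (v - v0) / t
a = (28 - 17) / 2
a = 11 / 2
a = 11/2 m/s^2

11/2 m/s^2


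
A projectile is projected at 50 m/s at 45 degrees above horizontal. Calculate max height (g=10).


Given: v0 = 50 m/s, theta = 45 deg, g = 10 m/s^2
sin^2(45) = 1/2
Using H = v0^2 * sin^2(theta) / (2*g)
H = 50^2 * 1/2 / (2*10)
H = 2500 * 1/2 / 20
H = 1250 / 20
H = 125/2 m

125/2 m


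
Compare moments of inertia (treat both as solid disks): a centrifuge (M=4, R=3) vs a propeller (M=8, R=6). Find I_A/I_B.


Given: M1=4 kg, R1=3 m, M2=8 kg, R2=6 m
For a disk: I = (1/2)*M*R^2, so I_A/I_B = (M1*R1^2)/(M2*R2^2)
M1*R1^2 = 4*9 = 36
M2*R2^2 = 8*36 = 288
I_A/I_B = 36/288 = 1/8

1/8


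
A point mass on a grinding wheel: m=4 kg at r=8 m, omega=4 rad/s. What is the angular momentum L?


Given: m = 4 kg, r = 8 m, omega = 4 rad/s
For a point mass: I = m*r^2
I = 4*8^2 = 4*64 = 256
L = I*omega = 256*4
L = 1024 kg*m^2/s

1024 kg*m^2/s


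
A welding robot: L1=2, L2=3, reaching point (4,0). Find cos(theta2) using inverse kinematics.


Given: L1 = 2, L2 = 3, target (x, y) = (4, 0)
Using cos(theta2) = (x^2 + y^2 - L1^2 - L2^2) / (2*L1*L2)
x^2 + y^2 = 4^2 + 0 = 16
L1^2 + L2^2 = 4 + 9 = 13
Numerator = 16 - 13 = 3
Denominator = 2*2*3 = 12
cos(theta2) = 3/12 = 1/4

1/4


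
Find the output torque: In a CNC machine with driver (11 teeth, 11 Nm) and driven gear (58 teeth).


Given: N1 = 11, N2 = 58, T1 = 11 Nm
Using T2/T1 = N2/N1
T2 = T1 * N2 / N1
T2 = 11 * 58 / 11
T2 = 638 / 11
T2 = 58 Nm

58 Nm


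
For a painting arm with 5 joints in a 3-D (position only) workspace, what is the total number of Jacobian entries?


Given: task space dimension = 3, joints = 5
Jacobian is a 3 x 5 matrix
Total entries = rows * columns
Total = 3 * 5
Total = 15

15


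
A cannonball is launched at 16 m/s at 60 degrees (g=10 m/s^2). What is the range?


Given: v0 = 16 m/s, theta = 60 deg, g = 10 m/s^2
sin(2*60) = sin(120) = sqrt(3)/2
Using R = v0^2 * sin(2*theta) / g
R = 16^2 * (sqrt(3)/2) / 10
R = 256 * sqrt(3) / 20
R = 64/5*sqrt(3) m

64/5*sqrt(3) m


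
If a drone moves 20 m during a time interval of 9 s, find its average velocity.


Given: distance d = 20 m, time t = 9 s
Using v = d / t
v = 20 / 9
v = 20/9 m/s

20/9 m/s


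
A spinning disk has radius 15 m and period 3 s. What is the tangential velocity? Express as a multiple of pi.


Given: radius r = 15 m, period T = 3 s
Using v = 2*pi*r / T
v = 2*pi*15 / 3
v = 30*pi / 3
v = 10*pi m/s

10*pi m/s


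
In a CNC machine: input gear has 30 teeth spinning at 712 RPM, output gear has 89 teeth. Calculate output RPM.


Given: N1 = 30 teeth, w1 = 712 RPM, N2 = 89 teeth
Using N1*w1 = N2*w2
w2 = N1*w1 / N2
w2 = 30*712 / 89
w2 = 21360 / 89
w2 = 240 RPM

240 RPM


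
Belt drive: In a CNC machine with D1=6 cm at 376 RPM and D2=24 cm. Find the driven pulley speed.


Given: D1 = 6 cm, w1 = 376 RPM, D2 = 24 cm
Using D1*w1 = D2*w2
w2 = D1*w1 / D2
w2 = 6*376 / 24
w2 = 2256 / 24
w2 = 94 RPM

94 RPM


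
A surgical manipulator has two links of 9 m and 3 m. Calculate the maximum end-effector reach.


Given: L1 = 9 m, L2 = 3 m
For a 2-link planar arm, max reach = L1 + L2 (fully extended)
Max reach = 9 + 3
Max reach = 12 m

12 m


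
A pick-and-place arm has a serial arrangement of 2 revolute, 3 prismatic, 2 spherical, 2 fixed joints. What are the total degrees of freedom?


Given: serial robot with 2 revolute, 3 prismatic, 2 spherical, 2 fixed joints
DOF contribution per joint type: revolute=1, prismatic=1, spherical=3, fixed=0
DOF = 2*1 + 3*1 + 2*3 + 2*0
DOF = 11

11


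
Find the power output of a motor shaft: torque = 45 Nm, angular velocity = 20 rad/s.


Given: tau = 45 Nm, omega = 20 rad/s
Using P = tau * omega
P = 45 * 20
P = 900 W

900 W


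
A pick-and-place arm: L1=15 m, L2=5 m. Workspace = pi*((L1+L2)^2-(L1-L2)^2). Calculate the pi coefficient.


Given: L1 = 15, L2 = 5
(L1+L2)^2 = (20)^2 = 400
(L1-L2)^2 = (10)^2 = 100
Difference = 400 - 100 = 300
This equals 4*L1*L2 = 4*15*5 = 300
Workspace area = 300*pi

300


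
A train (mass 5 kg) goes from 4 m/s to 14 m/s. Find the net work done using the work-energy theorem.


Given: m = 5 kg, v0 = 4 m/s, v = 14 m/s
Using W = (1/2)*m*(v^2 - v0^2)
v^2 = 14^2 = 196
v0^2 = 4^2 = 16
v^2 - v0^2 = 196 - 16 = 180
W = (1/2)*5*180 = 450 J

450 J


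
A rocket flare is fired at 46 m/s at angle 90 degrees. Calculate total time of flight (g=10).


Given: v0 = 46 m/s, theta = 90 deg, g = 10 m/s^2
sin(90) = 1
Using T = 2*v0*sin(theta) / g
T = 2*46*1 / 10
T = 92 / 10
T = 46/5 s

46/5 s


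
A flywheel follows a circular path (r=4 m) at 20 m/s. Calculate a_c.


Given: v = 20 m/s, r = 4 m
Using a_c = v^2 / r
a_c = 20^2 / 4
a_c = 400 / 4
a_c = 100 m/s^2

100 m/s^2


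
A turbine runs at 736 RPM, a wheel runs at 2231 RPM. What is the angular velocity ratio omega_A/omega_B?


Given: RPM_A = 736, RPM_B = 2231
omega = 2*pi*RPM/60, so omega_A/omega_B = RPM_A / RPM_B
omega_A/omega_B = 736 / 2231
omega_A/omega_B = 32/97

32/97


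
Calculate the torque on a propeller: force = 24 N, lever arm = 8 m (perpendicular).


Given: F = 24 N, r = 8 m, angle = 90 deg (perpendicular)
Using tau = F * r * sin(90)
sin(90) = 1
tau = 24 * 8 * 1
tau = 192 Nm

192 Nm


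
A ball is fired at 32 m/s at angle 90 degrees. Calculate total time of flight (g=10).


Given: v0 = 32 m/s, theta = 90 deg, g = 10 m/s^2
sin(90) = 1
Using T = 2*v0*sin(theta) / g
T = 2*32*1 / 10
T = 64 / 10
T = 32/5 s

32/5 s


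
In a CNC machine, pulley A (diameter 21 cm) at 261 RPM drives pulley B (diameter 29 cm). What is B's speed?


Given: D1 = 21 cm, w1 = 261 RPM, D2 = 29 cm
Using D1*w1 = D2*w2
w2 = D1*w1 / D2
w2 = 21*261 / 29
w2 = 5481 / 29
w2 = 189 RPM

189 RPM


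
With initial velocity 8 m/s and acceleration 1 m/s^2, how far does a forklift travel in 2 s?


Given: v0 = 8 m/s, a = 1 m/s^2, t = 2 s
Using s = v0*t + (1/2)*a*t^2
s = 8*2 + (1/2)*1*2^2
s = 16 + (1/2)*4
s = 16 + 2
s = 18

18 m


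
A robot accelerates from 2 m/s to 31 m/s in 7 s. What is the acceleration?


Given: initial velocity v0 = 2 m/s, final velocity v = 31 m/s, time t = 7 s
Using a = (v - v0) / t
a = (31 - 2) / 7
a = 29 / 7
a = 29/7 m/s^2

29/7 m/s^2


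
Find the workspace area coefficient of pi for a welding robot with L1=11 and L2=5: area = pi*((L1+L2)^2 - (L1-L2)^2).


Given: L1 = 11, L2 = 5
(L1+L2)^2 = (16)^2 = 256
(L1-L2)^2 = (6)^2 = 36
Difference = 256 - 36 = 220
This equals 4*L1*L2 = 4*11*5 = 220
Workspace area = 220*pi

220


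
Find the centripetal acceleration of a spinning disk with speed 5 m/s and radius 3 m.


Given: v = 5 m/s, r = 3 m
Using a_c = v^2 / r
a_c = 5^2 / 3
a_c = 25 / 3
a_c = 25/3 m/s^2

25/3 m/s^2


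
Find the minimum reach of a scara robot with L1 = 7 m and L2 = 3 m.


Given: L1 = 7 m, L2 = 3 m
For a 2-link planar arm, min reach = |L1 - L2| (second link folded back)
Min reach = |7 - 3|
Min reach = 4 m

4 m


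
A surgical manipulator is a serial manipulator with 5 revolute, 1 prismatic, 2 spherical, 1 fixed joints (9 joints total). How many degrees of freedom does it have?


Given: serial robot with 5 revolute, 1 prismatic, 2 spherical, 1 fixed joints
DOF contribution per joint type: revolute=1, prismatic=1, spherical=3, fixed=0
DOF = 5*1 + 1*1 + 2*3 + 1*0
DOF = 12

12


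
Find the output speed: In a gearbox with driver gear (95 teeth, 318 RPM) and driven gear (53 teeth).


Given: N1 = 95 teeth, w1 = 318 RPM, N2 = 53 teeth
Using N1*w1 = N2*w2
w2 = N1*w1 / N2
w2 = 95*318 / 53
w2 = 30210 / 53
w2 = 570 RPM

570 RPM


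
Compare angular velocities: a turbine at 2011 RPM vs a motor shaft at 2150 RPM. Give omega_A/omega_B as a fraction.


Given: RPM_A = 2011, RPM_B = 2150
omega = 2*pi*RPM/60, so omega_A/omega_B = RPM_A / RPM_B
omega_A/omega_B = 2011 / 2150
omega_A/omega_B = 2011/2150

2011/2150


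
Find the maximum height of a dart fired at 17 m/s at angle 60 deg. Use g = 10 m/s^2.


Given: v0 = 17 m/s, theta = 60 deg, g = 10 m/s^2
sin^2(60) = 3/4
Using H = v0^2 * sin^2(theta) / (2*g)
H = 17^2 * 3/4 / (2*10)
H = 289 * 3/4 / 20
H = 867/4 / 20
H = 867/80 m

867/80 m


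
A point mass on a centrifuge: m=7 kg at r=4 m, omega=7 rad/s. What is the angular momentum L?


Given: m = 7 kg, r = 4 m, omega = 7 rad/s
For a point mass: I = m*r^2
I = 7*4^2 = 7*16 = 112
L = I*omega = 112*7
L = 784 kg*m^2/s

784 kg*m^2/s


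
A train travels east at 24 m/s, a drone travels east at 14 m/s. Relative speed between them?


Given: v_A = 24 m/s east, v_B = 14 m/s east
Both move in the same direction; relative speed = |v_A - v_B|
|24 - 14| = |10|
= 10 m/s

10 m/s


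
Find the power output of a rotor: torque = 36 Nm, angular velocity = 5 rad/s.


Given: tau = 36 Nm, omega = 5 rad/s
Using P = tau * omega
P = 36 * 5
P = 180 W

180 W


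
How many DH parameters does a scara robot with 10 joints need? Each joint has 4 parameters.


Given: 10 joints, 4 DH parameters per joint (d, theta, a, alpha)
Total DH parameters = number_of_joints * 4
Total = 10 * 4
Total = 40

40


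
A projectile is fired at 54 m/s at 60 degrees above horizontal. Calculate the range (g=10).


Given: v0 = 54 m/s, theta = 60 deg, g = 10 m/s^2
sin(2*60) = sin(120) = sqrt(3)/2
Using R = v0^2 * sin(2*theta) / g
R = 54^2 * (sqrt(3)/2) / 10
R = 2916 * sqrt(3) / 20
R = 729/5*sqrt(3) m

729/5*sqrt(3) m


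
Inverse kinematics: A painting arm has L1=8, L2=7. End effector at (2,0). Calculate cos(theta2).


Given: L1 = 8, L2 = 7, target (x, y) = (2, 0)
Using cos(theta2) = (x^2 + y^2 - L1^2 - L2^2) / (2*L1*L2)
x^2 + y^2 = 2^2 + 0 = 4
L1^2 + L2^2 = 64 + 49 = 113
Numerator = 4 - 113 = -109
Denominator = 2*8*7 = 112
cos(theta2) = -109/112 = -109/112

-109/112


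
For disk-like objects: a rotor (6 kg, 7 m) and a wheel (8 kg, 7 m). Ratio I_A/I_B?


Given: M1=6 kg, R1=7 m, M2=8 kg, R2=7 m
For a disk: I = (1/2)*M*R^2, so I_A/I_B = (M1*R1^2)/(M2*R2^2)
M1*R1^2 = 6*49 = 294
M2*R2^2 = 8*49 = 392
I_A/I_B = 294/392 = 3/4

3/4


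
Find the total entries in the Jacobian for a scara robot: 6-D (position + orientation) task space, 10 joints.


Given: task space dimension = 6, joints = 10
Jacobian is a 6 x 10 matrix
Total entries = rows * columns
Total = 6 * 10
Total = 60

60


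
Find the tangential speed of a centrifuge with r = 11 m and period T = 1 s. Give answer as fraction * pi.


Given: radius r = 11 m, period T = 1 s
Using v = 2*pi*r / T
v = 2*pi*11 / 1
v = 22*pi / 1
v = 22*pi m/s

22*pi m/s


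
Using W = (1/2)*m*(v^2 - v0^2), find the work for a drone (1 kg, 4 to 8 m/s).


Given: m = 1 kg, v0 = 4 m/s, v = 8 m/s
Using W = (1/2)*m*(v^2 - v0^2)
v^2 = 8^2 = 64
v0^2 = 4^2 = 16
v^2 - v0^2 = 64 - 16 = 48
W = (1/2)*1*48 = 24 J

24 J


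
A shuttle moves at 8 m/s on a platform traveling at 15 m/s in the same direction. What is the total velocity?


Given: object velocity = 8 m/s, platform velocity = 15 m/s (same direction)
Using classical velocity addition: v_total = v_object + v_platform
v_total = 8 + 15
v_total = 23 m/s

23 m/s


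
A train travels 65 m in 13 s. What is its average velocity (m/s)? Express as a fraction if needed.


Given: distance d = 65 m, time t = 13 s
Using v = d / t
v = 65 / 13
v = 5 m/s

5 m/s


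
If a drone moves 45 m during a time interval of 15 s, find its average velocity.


Given: distance d = 45 m, time t = 15 s
Using v = d / t
v = 45 / 15
v = 3 m/s

3 m/s


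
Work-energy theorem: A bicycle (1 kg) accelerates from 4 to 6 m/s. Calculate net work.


Given: m = 1 kg, v0 = 4 m/s, v = 6 m/s
Using W = (1/2)*m*(v^2 - v0^2)
v^2 = 6^2 = 36
v0^2 = 4^2 = 16
v^2 - v0^2 = 36 - 16 = 20
W = (1/2)*1*20 = 10 J

10 J


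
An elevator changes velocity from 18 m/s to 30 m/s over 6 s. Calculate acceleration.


Given: initial velocity v0 = 18 m/s, final velocity v = 30 m/s, time t = 6 s
Using a = (v - v0) / t
a = (30 - 18) / 6
a = 12 / 6
a = 2 m/s^2

2 m/s^2


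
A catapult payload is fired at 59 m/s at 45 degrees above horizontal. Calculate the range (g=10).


Given: v0 = 59 m/s, theta = 45 deg, g = 10 m/s^2
sin(2*45) = sin(90) = 1
Using R = v0^2 * sin(2*theta) / g
R = 59^2 * 1 / 10
R = 3481 / 10
R = 3481/10 m

3481/10 m


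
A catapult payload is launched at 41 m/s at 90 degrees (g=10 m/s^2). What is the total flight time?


Given: v0 = 41 m/s, theta = 90 deg, g = 10 m/s^2
sin(90) = 1
Using T = 2*v0*sin(theta) / g
T = 2*41*1 / 10
T = 82 / 10
T = 41/5 s

41/5 s


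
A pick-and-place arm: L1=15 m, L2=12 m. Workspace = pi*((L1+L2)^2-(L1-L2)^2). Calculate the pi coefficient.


Given: L1 = 15, L2 = 12
(L1+L2)^2 = (27)^2 = 729
(L1-L2)^2 = (3)^2 = 9
Difference = 729 - 9 = 720
This equals 4*L1*L2 = 4*15*12 = 720
Workspace area = 720*pi

720


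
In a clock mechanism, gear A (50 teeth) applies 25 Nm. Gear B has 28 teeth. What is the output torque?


Given: N1 = 50, N2 = 28, T1 = 25 Nm
Using T2/T1 = N2/N1
T2 = T1 * N2 / N1
T2 = 25 * 28 / 50
T2 = 700 / 50
T2 = 14 Nm

14 Nm


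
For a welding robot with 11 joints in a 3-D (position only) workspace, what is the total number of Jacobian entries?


Given: task space dimension = 3, joints = 11
Jacobian is a 3 x 11 matrix
Total entries = rows * columns
Total = 3 * 11
Total = 33

33


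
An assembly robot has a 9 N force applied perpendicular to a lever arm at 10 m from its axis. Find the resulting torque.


Given: F = 9 N, r = 10 m, angle = 90 deg (perpendicular)
Using tau = F * r * sin(90)
sin(90) = 1
tau = 9 * 10 * 1
tau = 90 Nm

90 Nm


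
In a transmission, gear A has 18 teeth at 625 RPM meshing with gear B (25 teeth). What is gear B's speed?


Given: N1 = 18 teeth, w1 = 625 RPM, N2 = 25 teeth
Using N1*w1 = N2*w2
w2 = N1*w1 / N2
w2 = 18*625 / 25
w2 = 11250 / 25
w2 = 450 RPM

450 RPM


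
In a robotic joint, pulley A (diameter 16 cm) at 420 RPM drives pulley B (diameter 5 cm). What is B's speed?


Given: D1 = 16 cm, w1 = 420 RPM, D2 = 5 cm
Using D1*w1 = D2*w2
w2 = D1*w1 / D2
w2 = 16*420 / 5
w2 = 6720 / 5
w2 = 1344 RPM

1344 RPM


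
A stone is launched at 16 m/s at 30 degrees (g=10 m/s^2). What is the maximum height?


Given: v0 = 16 m/s, theta = 30 deg, g = 10 m/s^2
sin^2(30) = 1/4
Using H = v0^2 * sin^2(theta) / (2*g)
H = 16^2 * 1/4 / (2*10)
H = 256 * 1/4 / 20
H = 64 / 20
H = 16/5 m

16/5 m
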